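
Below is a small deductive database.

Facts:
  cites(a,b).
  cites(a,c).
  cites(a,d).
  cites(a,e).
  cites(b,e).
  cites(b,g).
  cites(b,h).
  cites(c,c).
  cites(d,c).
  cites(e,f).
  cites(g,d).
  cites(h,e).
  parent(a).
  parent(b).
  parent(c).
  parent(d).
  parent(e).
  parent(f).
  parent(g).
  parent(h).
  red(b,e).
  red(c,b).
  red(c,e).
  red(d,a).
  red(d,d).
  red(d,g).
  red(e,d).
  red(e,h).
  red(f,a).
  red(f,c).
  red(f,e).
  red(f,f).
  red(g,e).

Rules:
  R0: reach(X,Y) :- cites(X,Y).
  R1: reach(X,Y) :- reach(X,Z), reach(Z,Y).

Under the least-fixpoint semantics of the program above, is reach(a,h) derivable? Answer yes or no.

round 1: derive reach(a,b) via R0 from cites(a,b)
round 1: derive reach(a,c) via R0 from cites(a,c)
round 1: derive reach(a,d) via R0 from cites(a,d)
round 1: derive reach(a,e) via R0 from cites(a,e)
round 1: derive reach(b,e) via R0 from cites(b,e)
round 1: derive reach(b,g) via R0 from cites(b,g)
round 1: derive reach(b,h) via R0 from cites(b,h)
round 1: derive reach(c,c) via R0 from cites(c,c)
round 1: derive reach(d,c) via R0 from cites(d,c)
round 1: derive reach(e,f) via R0 from cites(e,f)
round 1: derive reach(g,d) via R0 from cites(g,d)
round 1: derive reach(h,e) via R0 from cites(h,e)
round 2: derive reach(a,f) via R1 from reach(a,e), reach(e,f)
round 2: derive reach(a,g) via R1 from reach(a,b), reach(b,g)
round 2: derive reach(a,h) via R1 from reach(a,b), reach(b,h)
round 2: derive reach(b,d) via R1 from reach(b,g), reach(g,d)
round 2: derive reach(b,f) via R1 from reach(b,e), reach(e,f)
round 2: derive reach(g,c) via R1 from reach(g,d), reach(d,c)
round 2: derive reach(h,f) via R1 from reach(h,e), reach(e,f)
round 3: derive reach(b,c) via R1 from reach(b,d), reach(d,c)

yes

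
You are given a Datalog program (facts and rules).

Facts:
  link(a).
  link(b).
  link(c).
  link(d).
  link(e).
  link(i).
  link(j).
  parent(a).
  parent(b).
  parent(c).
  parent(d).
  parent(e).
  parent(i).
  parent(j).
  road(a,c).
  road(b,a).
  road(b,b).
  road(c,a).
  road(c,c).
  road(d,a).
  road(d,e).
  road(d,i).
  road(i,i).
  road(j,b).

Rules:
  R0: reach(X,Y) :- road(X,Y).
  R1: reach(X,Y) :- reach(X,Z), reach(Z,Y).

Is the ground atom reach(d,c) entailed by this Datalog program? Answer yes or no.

round 1: derive reach(a,c) via R0 from road(a,c)
round 1: derive reach(b,a) via R0 from road(b,a)
round 1: derive reach(b,b) via R0 from road(b,b)
round 1: derive reach(c,a) via R0 from road(c,a)
round 1: derive reach(c,c) via R0 from road(c,c)
round 1: derive reach(d,a) via R0 from road(d,a)
round 1: derive reach(d,e) via R0 from road(d,e)
round 1: derive reach(d,i) via R0 from road(d,i)
round 1: derive reach(i,i) via R0 from road(i,i)
round 1: derive reach(j,b) via R0 from road(j,b)
round 2: derive reach(a,a) via R1 from reach(a,c), reach(c,a)
round 2: derive reach(b,c) via R1 from reach(b,a), reach(a,c)
round 2: derive reach(d,c) via R1 from reach(d,a), reach(a,c)
round 2: derive reach(j,a) via R1 from reach(j,b), reach(b,a)
round 3: derive reach(j,c) via R1 from reach(j,a), reach(a,c)

yes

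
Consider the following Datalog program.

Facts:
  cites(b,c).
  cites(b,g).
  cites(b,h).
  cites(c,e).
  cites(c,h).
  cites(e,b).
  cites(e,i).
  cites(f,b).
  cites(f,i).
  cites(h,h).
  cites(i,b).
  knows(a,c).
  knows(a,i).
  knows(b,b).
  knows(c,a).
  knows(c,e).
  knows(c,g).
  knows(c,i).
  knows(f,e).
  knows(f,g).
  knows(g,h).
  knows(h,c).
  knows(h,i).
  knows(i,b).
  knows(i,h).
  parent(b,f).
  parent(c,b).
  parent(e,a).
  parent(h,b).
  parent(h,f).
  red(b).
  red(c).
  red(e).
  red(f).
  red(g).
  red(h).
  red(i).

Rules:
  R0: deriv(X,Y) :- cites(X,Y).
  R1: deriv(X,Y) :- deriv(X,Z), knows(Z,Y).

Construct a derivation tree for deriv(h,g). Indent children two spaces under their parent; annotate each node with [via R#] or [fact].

deriv(h,g)  [via R1]
  deriv(h,c)  [via R1]
    deriv(h,h)  [via R0]
      cites(h,h)  [fact]
    knows(h,c)  [fact]
  knows(c,g)  [fact]

round 1: derive deriv(b,c) via R0 from cites(b,c)
round 1: derive deriv(b,g) via R0 from cites(b,g)
round 1: derive deriv(b,h) via R0 from cites(b,h)
round 1: derive deriv(c,e) via R0 from cites(c,e)
round 1: derive deriv(c,h) via R0 from cites(c,h)
round 1: derive deriv(e,b) via R0 from cites(e,b)
round 1: derive deriv(e,i) via R0 from cites(e,i)
round 1: derive deriv(f,b) via R0 from cites(f,b)
round 1: derive deriv(f,i) via R0 from cites(f,i)
round 1: derive deriv(h,h) via R0 from cites(h,h)
round 1: derive deriv(i,b) via R0 from cites(i,b)
round 2: derive deriv(b,a) via R1 from deriv(b,c), knows(c,a)
round 2: derive deriv(b,e) via R1 from deriv(b,c), knows(c,e)
round 2: derive deriv(b,i) via R1 from deriv(b,c), knows(c,i)
round 2: derive deriv(c,c) via R1 from deriv(c,h), knows(h,c)
round 2: derive deriv(c,i) via R1 from deriv(c,h), knows(h,i)
round 2: derive deriv(e,h) via R1 from deriv(e,i), knows(i,h)
round 2: derive deriv(f,h) via R1 from deriv(f,i), knows(i,h)
round 2: derive deriv(h,c) via R1 from deriv(h,h), knows(h,c)
round 2: derive deriv(h,i) via R1 from deriv(h,h), knows(h,i)
round 3: derive deriv(b,b) via R1 from deriv(b,i), knows(i,b)
round 3: derive deriv(c,a) via R1 from deriv(c,c), knows(c,a)
round 3: derive deriv(c,b) via R1 from deriv(c,i), knows(i,b)
round 3: derive deriv(c,g) via R1 from deriv(c,c), knows(c,g)
round 3: derive deriv(e,c) via R1 from deriv(e,h), knows(h,c)
round 3: derive deriv(f,c) via R1 from deriv(f,h), knows(h,c)
round 3: derive deriv(h,a) via R1 from deriv(h,c), knows(c,a)
round 3: derive deriv(h,b) via R1 from deriv(h,i), knows(i,b)
round 3: derive deriv(h,e) via R1 from deriv(h,c), knows(c,e)
round 3: derive deriv(h,g) via R1 from deriv(h,c), knows(c,g)
round 4: derive deriv(e,a) via R1 from deriv(e,c), knows(c,a)
round 4: derive deriv(e,e) via R1 from deriv(e,c), knows(c,e)
round 4: derive deriv(e,g) via R1 from deriv(e,c), knows(c,g)
round 4: derive deriv(f,a) via R1 from deriv(f,c), knows(c,a)
round 4: derive deriv(f,e) via R1 from deriv(f,c), knows(c,e)
round 4: derive deriv(f,g) via R1 from deriv(f,c), knows(c,g)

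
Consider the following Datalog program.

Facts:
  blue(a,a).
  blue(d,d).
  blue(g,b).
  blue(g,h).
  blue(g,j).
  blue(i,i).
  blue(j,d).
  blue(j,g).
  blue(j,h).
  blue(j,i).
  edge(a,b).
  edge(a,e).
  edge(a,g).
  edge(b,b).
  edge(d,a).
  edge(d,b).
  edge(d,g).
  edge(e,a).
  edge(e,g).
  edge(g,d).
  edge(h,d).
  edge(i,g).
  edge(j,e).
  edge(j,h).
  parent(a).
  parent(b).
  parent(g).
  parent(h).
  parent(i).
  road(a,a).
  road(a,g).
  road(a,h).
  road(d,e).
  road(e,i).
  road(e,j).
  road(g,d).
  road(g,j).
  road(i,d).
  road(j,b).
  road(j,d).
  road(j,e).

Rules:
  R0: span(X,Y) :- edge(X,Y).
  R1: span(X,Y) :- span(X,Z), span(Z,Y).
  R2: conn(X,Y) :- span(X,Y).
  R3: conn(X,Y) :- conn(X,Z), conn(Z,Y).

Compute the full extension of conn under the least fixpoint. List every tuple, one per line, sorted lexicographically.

conn(a,a)
conn(a,b)
conn(a,d)
conn(a,e)
conn(a,g)
conn(b,b)
conn(d,a)
conn(d,b)
conn(d,d)
conn(d,e)
conn(d,g)
conn(e,a)
conn(e,b)
conn(e,d)
conn(e,e)
conn(e,g)
conn(g,a)
conn(g,b)
conn(g,d)
conn(g,e)
conn(g,g)
conn(h,a)
conn(h,b)
conn(h,d)
conn(h,e)
conn(h,g)
conn(i,a)
conn(i,b)
conn(i,d)
conn(i,e)
conn(i,g)
conn(j,a)
conn(j,b)
conn(j,d)
conn(j,e)
conn(j,g)
conn(j,h)

round 1: derive span(a,b) via R0 from edge(a,b)
round 1: derive span(a,e) via R0 from edge(a,e)
round 1: derive span(a,g) via R0 from edge(a,g)
round 1: derive span(b,b) via R0 from edge(b,b)
round 1: derive span(d,a) via R0 from edge(d,a)
round 1: derive span(d,b) via R0 from edge(d,b)
round 1: derive span(d,g) via R0 from edge(d,g)
round 1: derive span(e,a) via R0 from edge(e,a)
round 1: derive span(e,g) via R0 from edge(e,g)
round 1: derive span(g,d) via R0 from edge(g,d)
round 1: derive span(h,d) via R0 from edge(h,d)
round 1: derive span(i,g) via R0 from edge(i,g)
round 1: derive span(j,e) via R0 from edge(j,e)
round 1: derive span(j,h) via R0 from edge(j,h)
round 2: derive span(a,a) via R1 from span(a,e), span(e,a)
round 2: derive span(a,d) via R1 from span(a,g), span(g,d)
round 2: derive span(d,d) via R1 from span(d,g), span(g,d)
round 2: derive span(d,e) via R1 from span(d,a), span(a,e)
round 2: derive span(e,b) via R1 from span(e,a), span(a,b)
round 2: derive span(e,d) via R1 from span(e,g), span(g,d)
round 2: derive span(e,e) via R1 from span(e,a), span(a,e)
round 2: derive span(g,a) via R1 from span(g,d), span(d,a)
round 2: derive span(g,b) via R1 from span(g,d), span(d,b)
round 2: derive span(g,g) via R1 from span(g,d), span(d,g)
round 2: derive span(h,a) via R1 from span(h,d), span(d,a)
round 2: derive span(h,b) via R1 from span(h,d), span(d,b)
round 2: derive span(h,g) via R1 from span(h,d), span(d,g)
round 2: derive span(i,d) via R1 from span(i,g), span(g,d)
round 2: derive span(j,a) via R1 from span(j,e), span(e,a)
round 2: derive span(j,d) via R1 from span(j,h), span(h,d)
round 2: derive span(j,g) via R1 from span(j,e), span(e,g)
round 2: derive conn(a,b) via R2 from span(a,b)
round 2: derive conn(a,e) via R2 from span(a,e)
round 2: derive conn(a,g) via R2 from span(a,g)
round 2: derive conn(b,b) via R2 from span(b,b)
round 2: derive conn(d,a) via R2 from span(d,a)
round 2: derive conn(d,b) via R2 from span(d,b)
round 2: derive conn(d,g) via R2 from span(d,g)
round 2: derive conn(e,a) via R2 from span(e,a)
round 2: derive conn(e,g) via R2 from span(e,g)
round 2: derive conn(g,d) via R2 from span(g,d)
round 2: derive conn(h,d) via R2 from span(h,d)
round 2: derive conn(i,g) via R2 from span(i,g)
round 2: derive conn(j,e) via R2 from span(j,e)
round 2: derive conn(j,h) via R2 from span(j,h)
round 3: derive span(g,e) via R1 from span(g,a), span(a,e)
round 3: derive span(h,e) via R1 from span(h,a), span(a,e)
round 3: derive span(i,a) via R1 from span(i,d), span(d,a)
round 3: derive span(i,b) via R1 from span(i,d), span(d,b)
round 3: derive span(i,e) via R1 from span(i,d), span(d,e)
round 3: derive span(j,b) via R1 from span(j,a), span(a,b)
round 3: derive conn(a,a) via R2 from span(a,a)
round 3: derive conn(a,d) via R2 from span(a,d)
round 3: derive conn(d,d) via R2 from span(d,d)
round 3: derive conn(d,e) via R2 from span(d,e)
round 3: derive conn(e,b) via R2 from span(e,b)
round 3: derive conn(e,d) via R2 from span(e,d)
round 3: derive conn(e,e) via R2 from span(e,e)
round 3: derive conn(g,a) via R2 from span(g,a)
round 3: derive conn(g,b) via R2 from span(g,b)
round 3: derive conn(g,g) via R2 from span(g,g)
round 3: derive conn(h,a) via R2 from span(h,a)
round 3: derive conn(h,b) via R2 from span(h,b)
round 3: derive conn(h,g) via R2 from span(h,g)
round 3: derive conn(i,d) via R2 from span(i,d)
round 3: derive conn(j,a) via R2 from span(j,a)
round 3: derive conn(j,d) via R2 from span(j,d)
round 3: derive conn(j,g) via R2 from span(j,g)
round 4: derive conn(g,e) via R2 from span(g,e)
round 4: derive conn(h,e) via R2 from span(h,e)
round 4: derive conn(i,a) via R2 from span(i,a)
round 4: derive conn(i,b) via R2 from span(i,b)
round 4: derive conn(i,e) via R2 from span(i,e)
round 4: derive conn(j,b) via R2 from span(j,b)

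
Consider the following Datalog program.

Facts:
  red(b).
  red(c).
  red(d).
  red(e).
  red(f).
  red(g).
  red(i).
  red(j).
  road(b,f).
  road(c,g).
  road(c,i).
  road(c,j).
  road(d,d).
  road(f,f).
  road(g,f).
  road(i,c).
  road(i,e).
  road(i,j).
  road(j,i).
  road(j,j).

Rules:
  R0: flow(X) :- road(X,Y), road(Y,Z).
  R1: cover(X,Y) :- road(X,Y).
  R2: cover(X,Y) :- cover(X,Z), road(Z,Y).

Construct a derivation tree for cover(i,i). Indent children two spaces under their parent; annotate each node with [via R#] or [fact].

round 1: derive cover(b,f) via R1 from road(b,f)
round 1: derive cover(c,g) via R1 from road(c,g)
round 1: derive cover(c,i) via R1 from road(c,i)
round 1: derive cover(c,j) via R1 from road(c,j)
round 1: derive cover(d,d) via R1 from road(d,d)
round 1: derive cover(f,f) via R1 from road(f,f)
round 1: derive cover(g,f) via R1 from road(g,f)
round 1: derive cover(i,c) via R1 from road(i,c)
round 1: derive cover(i,e) via R1 from road(i,e)
round 1: derive cover(i,j) via R1 from road(i,j)
round 1: derive cover(j,i) via R1 from road(j,i)
round 1: derive cover(j,j) via R1 from road(j,j)
round 2: derive cover(c,c) via R2 from cover(c,i), road(i,c)
round 2: derive cover(c,e) via R2 from cover(c,i), road(i,e)
round 2: derive cover(c,f) via R2 from cover(c,g), road(g,f)
round 2: derive cover(i,g) via R2 from cover(i,c), road(c,g)
round 2: derive cover(i,i) via R2 from cover(i,c), road(c,i)
round 2: derive cover(j,c) via R2 from cover(j,i), road(i,c)
round 2: derive cover(j,e) via R2 from cover(j,i), road(i,e)
round 3: derive cover(i,f) via R2 from cover(i,g), road(g,f)
round 3: derive cover(j,g) via R2 from cover(j,c), road(c,g)
round 4: derive cover(j,f) via R2 from cover(j,g), road(g,f)

cover(i,i)  [via R2]
  cover(i,c)  [via R1]
    road(i,c)  [fact]
  road(c,i)  [fact]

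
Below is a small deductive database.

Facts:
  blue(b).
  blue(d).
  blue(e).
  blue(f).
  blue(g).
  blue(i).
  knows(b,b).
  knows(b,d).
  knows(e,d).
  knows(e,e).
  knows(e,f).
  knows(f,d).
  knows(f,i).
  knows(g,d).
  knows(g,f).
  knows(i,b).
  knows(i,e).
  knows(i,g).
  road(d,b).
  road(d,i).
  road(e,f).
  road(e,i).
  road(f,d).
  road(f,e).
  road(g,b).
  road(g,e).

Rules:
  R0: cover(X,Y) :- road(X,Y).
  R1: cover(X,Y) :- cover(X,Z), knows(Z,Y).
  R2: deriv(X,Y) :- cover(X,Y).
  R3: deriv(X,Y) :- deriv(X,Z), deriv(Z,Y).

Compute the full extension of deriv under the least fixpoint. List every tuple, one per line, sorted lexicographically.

round 1: derive cover(d,b) via R0 from road(d,b)
round 1: derive cover(d,i) via R0 from road(d,i)
round 1: derive cover(e,f) via R0 from road(e,f)
round 1: derive cover(e,i) via R0 from road(e,i)
round 1: derive cover(f,d) via R0 from road(f,d)
round 1: derive cover(f,e) via R0 from road(f,e)
round 1: derive cover(g,b) via R0 from road(g,b)
round 1: derive cover(g,e) via R0 from road(g,e)
round 2: derive cover(d,d) via R1 from cover(d,b), knows(b,d)
round 2: derive cover(d,e) via R1 from cover(d,i), knows(i,e)
round 2: derive cover(d,g) via R1 from cover(d,i), knows(i,g)
round 2: derive cover(e,b) via R1 from cover(e,i), knows(i,b)
round 2: derive cover(e,d) via R1 from cover(e,f), knows(f,d)
round 2: derive cover(e,e) via R1 from cover(e,i), knows(i,e)
round 2: derive cover(e,g) via R1 from cover(e,i), knows(i,g)
round 2: derive cover(f,f) via R1 from cover(f,e), knows(e,f)
round 2: derive cover(g,d) via R1 from cover(g,b), knows(b,d)
round 2: derive cover(g,f) via R1 from cover(g,e), knows(e,f)
round 2: derive deriv(d,b) via R2 from cover(d,b)
round 2: derive deriv(d,i) via R2 from cover(d,i)
round 2: derive deriv(e,f) via R2 from cover(e,f)
round 2: derive deriv(e,i) via R2 from cover(e,i)
round 2: derive deriv(f,d) via R2 from cover(f,d)
round 2: derive deriv(f,e) via R2 from cover(f,e)
round 2: derive deriv(g,b) via R2 from cover(g,b)
round 2: derive deriv(g,e) via R2 from cover(g,e)
round 3: derive cover(d,f) via R1 from cover(d,e), knows(e,f)
round 3: derive cover(f,i) via R1 from cover(f,f), knows(f,i)
round 3: derive cover(g,i) via R1 from cover(g,f), knows(f,i)
round 3: derive deriv(d,d) via R2 from cover(d,d)
round 3: derive deriv(d,e) via R2 from cover(d,e)
round 3: derive deriv(d,g) via R2 from cover(d,g)
round 3: derive deriv(e,b) via R2 from cover(e,b)
round 3: derive deriv(e,d) via R2 from cover(e,d)
round 3: derive deriv(e,e) via R2 from cover(e,e)
round 3: derive deriv(e,g) via R2 from cover(e,g)
round 3: derive deriv(f,f) via R2 from cover(f,f)
round 3: derive deriv(g,d) via R2 from cover(g,d)
round 3: derive deriv(g,f) via R2 from cover(g,f)
round 3: derive deriv(f,b) via R3 from deriv(f,d), deriv(d,b)
round 3: derive deriv(f,i) via R3 from deriv(f,d), deriv(d,i)
round 3: derive deriv(g,i) via R3 from deriv(g,e), deriv(e,i)
round 4: derive cover(f,b) via R1 from cover(f,i), knows(i,b)
round 4: derive cover(f,g) via R1 from cover(f,i), knows(i,g)
round 4: derive cover(g,g) via R1 from cover(g,i), knows(i,g)
round 4: derive deriv(d,f) via R2 from cover(d,f)
round 4: derive deriv(f,g) via R3 from deriv(f,d), deriv(d,g)
round 4: derive deriv(g,g) via R3 from deriv(g,d), deriv(d,g)

deriv(d,b)
deriv(d,d)
deriv(d,e)
deriv(d,f)
deriv(d,g)
deriv(d,i)
deriv(e,b)
deriv(e,d)
deriv(e,e)
deriv(e,f)
deriv(e,g)
deriv(e,i)
deriv(f,b)
deriv(f,d)
deriv(f,e)
deriv(f,f)
deriv(f,g)
deriv(f,i)
deriv(g,b)
deriv(g,d)
deriv(g,e)
deriv(g,f)
deriv(g,g)
deriv(g,i)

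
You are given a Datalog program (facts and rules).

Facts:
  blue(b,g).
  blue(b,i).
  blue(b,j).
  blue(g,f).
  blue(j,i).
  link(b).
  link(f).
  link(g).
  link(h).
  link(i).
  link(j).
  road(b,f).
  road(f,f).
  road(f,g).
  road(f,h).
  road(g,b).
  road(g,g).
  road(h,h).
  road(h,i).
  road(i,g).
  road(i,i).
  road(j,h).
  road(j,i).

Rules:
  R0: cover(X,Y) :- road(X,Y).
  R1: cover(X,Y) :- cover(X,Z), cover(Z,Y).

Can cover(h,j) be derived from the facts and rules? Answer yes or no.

round 1: derive cover(b,f) via R0 from road(b,f)
round 1: derive cover(f,f) via R0 from road(f,f)
round 1: derive cover(f,g) via R0 from road(f,g)
round 1: derive cover(f,h) via R0 from road(f,h)
round 1: derive cover(g,b) via R0 from road(g,b)
round 1: derive cover(g,g) via R0 from road(g,g)
round 1: derive cover(h,h) via R0 from road(h,h)
round 1: derive cover(h,i) via R0 from road(h,i)
round 1: derive cover(i,g) via R0 from road(i,g)
round 1: derive cover(i,i) via R0 from road(i,i)
round 1: derive cover(j,h) via R0 from road(j,h)
round 1: derive cover(j,i) via R0 from road(j,i)
round 2: derive cover(b,g) via R1 from cover(b,f), cover(f,g)
round 2: derive cover(b,h) via R1 from cover(b,f), cover(f,h)
round 2: derive cover(f,b) via R1 from cover(f,g), cover(g,b)
round 2: derive cover(f,i) via R1 from cover(f,h), cover(h,i)
round 2: derive cover(g,f) via R1 from cover(g,b), cover(b,f)
round 2: derive cover(h,g) via R1 from cover(h,i), cover(i,g)
round 2: derive cover(i,b) via R1 from cover(i,g), cover(g,b)
round 2: derive cover(j,g) via R1 from cover(j,i), cover(i,g)
round 3: derive cover(b,b) via R1 from cover(b,f), cover(f,b)
round 3: derive cover(b,i) via R1 from cover(b,f), cover(f,i)
round 3: derive cover(g,h) via R1 from cover(g,b), cover(b,h)
round 3: derive cover(g,i) via R1 from cover(g,f), cover(f,i)
round 3: derive cover(h,b) via R1 from cover(h,g), cover(g,b)
round 3: derive cover(h,f) via R1 from cover(h,g), cover(g,f)
round 3: derive cover(i,f) via R1 from cover(i,b), cover(b,f)
round 3: derive cover(i,h) via R1 from cover(i,b), cover(b,h)
round 3: derive cover(j,b) via R1 from cover(j,g), cover(g,b)
round 3: derive cover(j,f) via R1 from cover(j,g), cover(g,f)

no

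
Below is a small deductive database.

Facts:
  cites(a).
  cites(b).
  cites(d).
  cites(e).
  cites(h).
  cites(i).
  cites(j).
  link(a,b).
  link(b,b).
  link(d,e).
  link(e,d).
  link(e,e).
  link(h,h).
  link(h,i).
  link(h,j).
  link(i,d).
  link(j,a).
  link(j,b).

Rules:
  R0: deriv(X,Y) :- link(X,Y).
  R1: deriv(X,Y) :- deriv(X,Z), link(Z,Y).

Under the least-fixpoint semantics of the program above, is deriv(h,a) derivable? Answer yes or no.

round 1: derive deriv(a,b) via R0 from link(a,b)
round 1: derive deriv(b,b) via R0 from link(b,b)
round 1: derive deriv(d,e) via R0 from link(d,e)
round 1: derive deriv(e,d) via R0 from link(e,d)
round 1: derive deriv(e,e) via R0 from link(e,e)
round 1: derive deriv(h,h) via R0 from link(h,h)
round 1: derive deriv(h,i) via R0 from link(h,i)
round 1: derive deriv(h,j) via R0 from link(h,j)
round 1: derive deriv(i,d) via R0 from link(i,d)
round 1: derive deriv(j,a) via R0 from link(j,a)
round 1: derive deriv(j,b) via R0 from link(j,b)
round 2: derive deriv(d,d) via R1 from deriv(d,e), link(e,d)
round 2: derive deriv(h,a) via R1 from deriv(h,j), link(j,a)
round 2: derive deriv(h,b) via R1 from deriv(h,j), link(j,b)
round 2: derive deriv(h,d) via R1 from deriv(h,i), link(i,d)
round 2: derive deriv(i,e) via R1 from deriv(i,d), link(d,e)
round 3: derive deriv(h,e) via R1 from deriv(h,d), link(d,e)

yes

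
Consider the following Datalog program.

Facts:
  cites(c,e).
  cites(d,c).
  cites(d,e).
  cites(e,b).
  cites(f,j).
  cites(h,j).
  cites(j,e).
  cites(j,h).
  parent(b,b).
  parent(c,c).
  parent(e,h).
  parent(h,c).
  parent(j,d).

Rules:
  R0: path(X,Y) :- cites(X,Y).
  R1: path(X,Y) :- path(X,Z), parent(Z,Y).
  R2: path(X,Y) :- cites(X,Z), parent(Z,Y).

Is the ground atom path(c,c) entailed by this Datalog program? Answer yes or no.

yes

round 1: derive path(c,e) via R0 from cites(c,e)
round 1: derive path(d,c) via R0 from cites(d,c)
round 1: derive path(d,e) via R0 from cites(d,e)
round 1: derive path(e,b) via R0 from cites(e,b)
round 1: derive path(f,j) via R0 from cites(f,j)
round 1: derive path(h,j) via R0 from cites(h,j)
round 1: derive path(j,e) via R0 from cites(j,e)
round 1: derive path(j,h) via R0 from cites(j,h)
round 1: derive path(c,h) via R2 from cites(c,e), parent(e,h)
round 1: derive path(d,h) via R2 from cites(d,e), parent(e,h)
round 1: derive path(f,d) via R2 from cites(f,j), parent(j,d)
round 1: derive path(h,d) via R2 from cites(h,j), parent(j,d)
round 1: derive path(j,c) via R2 from cites(j,h), parent(h,c)
round 2: derive path(c,c) via R1 from path(c,h), parent(h,c)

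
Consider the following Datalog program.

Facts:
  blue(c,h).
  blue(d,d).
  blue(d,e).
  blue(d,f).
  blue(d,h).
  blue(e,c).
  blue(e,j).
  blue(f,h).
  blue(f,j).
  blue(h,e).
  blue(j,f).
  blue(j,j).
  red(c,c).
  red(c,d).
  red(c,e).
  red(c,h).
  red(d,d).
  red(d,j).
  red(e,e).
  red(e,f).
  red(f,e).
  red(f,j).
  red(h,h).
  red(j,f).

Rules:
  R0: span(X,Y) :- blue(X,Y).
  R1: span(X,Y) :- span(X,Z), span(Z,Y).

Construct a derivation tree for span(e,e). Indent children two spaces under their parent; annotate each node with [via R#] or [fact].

round 1: derive span(c,h) via R0 from blue(c,h)
round 1: derive span(d,d) via R0 from blue(d,d)
round 1: derive span(d,e) via R0 from blue(d,e)
round 1: derive span(d,f) via R0 from blue(d,f)
round 1: derive span(d,h) via R0 from blue(d,h)
round 1: derive span(e,c) via R0 from blue(e,c)
round 1: derive span(e,j) via R0 from blue(e,j)
round 1: derive span(f,h) via R0 from blue(f,h)
round 1: derive span(f,j) via R0 from blue(f,j)
round 1: derive span(h,e) via R0 from blue(h,e)
round 1: derive span(j,f) via R0 from blue(j,f)
round 1: derive span(j,j) via R0 from blue(j,j)
round 2: derive span(c,e) via R1 from span(c,h), span(h,e)
round 2: derive span(d,c) via R1 from span(d,e), span(e,c)
round 2: derive span(d,j) via R1 from span(d,e), span(e,j)
round 2: derive span(e,f) via R1 from span(e,j), span(j,f)
round 2: derive span(e,h) via R1 from span(e,c), span(c,h)
round 2: derive span(f,e) via R1 from span(f,h), span(h,e)
round 2: derive span(f,f) via R1 from span(f,j), span(j,f)
round 2: derive span(h,c) via R1 from span(h,e), span(e,c)
round 2: derive span(h,j) via R1 from span(h,e), span(e,j)
round 2: derive span(j,h) via R1 from span(j,f), span(f,h)
round 3: derive span(c,c) via R1 from span(c,e), span(e,c)
round 3: derive span(c,f) via R1 from span(c,e), span(e,f)
round 3: derive span(c,j) via R1 from span(c,e), span(e,j)
round 3: derive span(e,e) via R1 from span(e,c), span(c,e)
round 3: derive span(f,c) via R1 from span(f,e), span(e,c)
round 3: derive span(h,f) via R1 from span(h,e), span(e,f)
round 3: derive span(h,h) via R1 from span(h,c), span(c,h)
round 3: derive span(j,c) via R1 from span(j,h), span(h,c)
round 3: derive span(j,e) via R1 from span(j,f), span(f,e)

span(e,e)  [via R1]
  span(e,c)  [via R0]
    blue(e,c)  [fact]
  span(c,e)  [via R1]
    span(c,h)  [via R0]
      blue(c,h)  [fact]
    span(h,e)  [via R0]
      blue(h,e)  [fact]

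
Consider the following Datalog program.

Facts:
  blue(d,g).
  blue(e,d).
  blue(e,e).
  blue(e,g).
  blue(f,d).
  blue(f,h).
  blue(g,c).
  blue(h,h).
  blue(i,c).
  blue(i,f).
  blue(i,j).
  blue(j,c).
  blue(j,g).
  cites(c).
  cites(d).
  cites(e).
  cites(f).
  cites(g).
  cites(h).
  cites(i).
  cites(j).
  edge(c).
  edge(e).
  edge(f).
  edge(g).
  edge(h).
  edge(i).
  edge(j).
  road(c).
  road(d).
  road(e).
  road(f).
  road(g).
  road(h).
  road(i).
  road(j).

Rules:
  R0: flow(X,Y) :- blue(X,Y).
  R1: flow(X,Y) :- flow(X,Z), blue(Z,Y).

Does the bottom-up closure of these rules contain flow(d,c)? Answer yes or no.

round 1: derive flow(d,g) via R0 from blue(d,g)
round 1: derive flow(e,d) via R0 from blue(e,d)
round 1: derive flow(e,e) via R0 from blue(e,e)
round 1: derive flow(e,g) via R0 from blue(e,g)
round 1: derive flow(f,d) via R0 from blue(f,d)
round 1: derive flow(f,h) via R0 from blue(f,h)
round 1: derive flow(g,c) via R0 from blue(g,c)
round 1: derive flow(h,h) via R0 from blue(h,h)
round 1: derive flow(i,c) via R0 from blue(i,c)
round 1: derive flow(i,f) via R0 from blue(i,f)
round 1: derive flow(i,j) via R0 from blue(i,j)
round 1: derive flow(j,c) via R0 from blue(j,c)
round 1: derive flow(j,g) via R0 from blue(j,g)
round 2: derive flow(d,c) via R1 from flow(d,g), blue(g,c)
round 2: derive flow(e,c) via R1 from flow(e,g), blue(g,c)
round 2: derive flow(f,g) via R1 from flow(f,d), blue(d,g)
round 2: derive flow(i,d) via R1 from flow(i,f), blue(f,d)
round 2: derive flow(i,g) via R1 from flow(i,j), blue(j,g)
round 2: derive flow(i,h) via R1 from flow(i,f), blue(f,h)
round 3: derive flow(f,c) via R1 from flow(f,g), blue(g,c)

yes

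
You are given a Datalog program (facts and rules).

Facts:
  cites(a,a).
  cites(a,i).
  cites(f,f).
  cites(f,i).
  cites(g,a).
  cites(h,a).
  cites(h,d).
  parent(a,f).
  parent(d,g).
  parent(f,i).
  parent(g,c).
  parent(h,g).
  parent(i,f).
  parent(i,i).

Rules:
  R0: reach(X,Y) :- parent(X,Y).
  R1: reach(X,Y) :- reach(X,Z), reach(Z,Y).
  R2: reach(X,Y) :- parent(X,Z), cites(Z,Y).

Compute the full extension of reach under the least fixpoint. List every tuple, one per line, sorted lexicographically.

round 1: derive reach(a,f) via R0 from parent(a,f)
round 1: derive reach(d,g) via R0 from parent(d,g)
round 1: derive reach(f,i) via R0 from parent(f,i)
round 1: derive reach(g,c) via R0 from parent(g,c)
round 1: derive reach(h,g) via R0 from parent(h,g)
round 1: derive reach(i,f) via R0 from parent(i,f)
round 1: derive reach(i,i) via R0 from parent(i,i)
round 1: derive reach(a,i) via R2 from parent(a,f), cites(f,i)
round 1: derive reach(d,a) via R2 from parent(d,g), cites(g,a)
round 1: derive reach(h,a) via R2 from parent(h,g), cites(g,a)
round 2: derive reach(d,c) via R1 from reach(d,g), reach(g,c)
round 2: derive reach(d,f) via R1 from reach(d,a), reach(a,f)
round 2: derive reach(d,i) via R1 from reach(d,a), reach(a,i)
round 2: derive reach(f,f) via R1 from reach(f,i), reach(i,f)
round 2: derive reach(h,c) via R1 from reach(h,g), reach(g,c)
round 2: derive reach(h,f) via R1 from reach(h,a), reach(a,f)
round 2: derive reach(h,i) via R1 from reach(h,a), reach(a,i)

reach(a,f)
reach(a,i)
reach(d,a)
reach(d,c)
reach(d,f)
reach(d,g)
reach(d,i)
reach(f,f)
reach(f,i)
reach(g,c)
reach(h,a)
reach(h,c)
reach(h,f)
reach(h,g)
reach(h,i)
reach(i,f)
reach(i,i)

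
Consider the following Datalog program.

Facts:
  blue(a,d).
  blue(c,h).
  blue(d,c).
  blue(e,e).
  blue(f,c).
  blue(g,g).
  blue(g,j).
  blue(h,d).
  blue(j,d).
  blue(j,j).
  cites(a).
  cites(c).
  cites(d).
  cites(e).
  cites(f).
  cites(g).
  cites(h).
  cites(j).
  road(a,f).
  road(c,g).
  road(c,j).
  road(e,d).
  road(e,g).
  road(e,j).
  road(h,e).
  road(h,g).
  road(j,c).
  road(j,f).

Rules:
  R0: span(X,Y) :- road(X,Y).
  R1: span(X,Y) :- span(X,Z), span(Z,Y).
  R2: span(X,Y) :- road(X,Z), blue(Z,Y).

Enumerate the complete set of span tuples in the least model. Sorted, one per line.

round 1: derive span(a,f) via R0 from road(a,f)
round 1: derive span(c,g) via R0 from road(c,g)
round 1: derive span(c,j) via R0 from road(c,j)
round 1: derive span(e,d) via R0 from road(e,d)
round 1: derive span(e,g) via R0 from road(e,g)
round 1: derive span(e,j) via R0 from road(e,j)
round 1: derive span(h,e) via R0 from road(h,e)
round 1: derive span(h,g) via R0 from road(h,g)
round 1: derive span(j,c) via R0 from road(j,c)
round 1: derive span(j,f) via R0 from road(j,f)
round 1: derive span(a,c) via R2 from road(a,f), blue(f,c)
round 1: derive span(c,d) via R2 from road(c,j), blue(j,d)
round 1: derive span(e,c) via R2 from road(e,d), blue(d,c)
round 1: derive span(h,j) via R2 from road(h,g), blue(g,j)
round 1: derive span(j,h) via R2 from road(j,c), blue(c,h)
round 2: derive span(a,d) via R1 from span(a,c), span(c,d)
round 2: derive span(a,g) via R1 from span(a,c), span(c,g)
round 2: derive span(a,j) via R1 from span(a,c), span(c,j)
round 2: derive span(c,c) via R1 from span(c,j), span(j,c)
round 2: derive span(c,f) via R1 from span(c,j), span(j,f)
round 2: derive span(c,h) via R1 from span(c,j), span(j,h)
round 2: derive span(e,f) via R1 from span(e,j), span(j,f)
round 2: derive span(e,h) via R1 from span(e,j), span(j,h)
round 2: derive span(h,c) via R1 from span(h,e), span(e,c)
round 2: derive span(h,d) via R1 from span(h,e), span(e,d)
round 2: derive span(h,f) via R1 from span(h,j), span(j,f)
round 2: derive span(h,h) via R1 from span(h,j), span(j,h)
round 2: derive span(j,d) via R1 from span(j,c), span(c,d)
round 2: derive span(j,e) via R1 from span(j,h), span(h,e)
round 2: derive span(j,g) via R1 from span(j,c), span(c,g)
round 2: derive span(j,j) via R1 from span(j,c), span(c,j)
round 3: derive span(a,e) via R1 from span(a,j), span(j,e)
round 3: derive span(a,h) via R1 from span(a,c), span(c,h)
round 3: derive span(c,e) via R1 from span(c,h), span(h,e)
round 3: derive span(e,e) via R1 from span(e,h), span(h,e)

span(a,c)
span(a,d)
span(a,e)
span(a,f)
span(a,g)
span(a,h)
span(a,j)
span(c,c)
span(c,d)
span(c,e)
span(c,f)
span(c,g)
span(c,h)
span(c,j)
span(e,c)
span(e,d)
span(e,e)
span(e,f)
span(e,g)
span(e,h)
span(e,j)
span(h,c)
span(h,d)
span(h,e)
span(h,f)
span(h,g)
span(h,h)
span(h,j)
span(j,c)
span(j,d)
span(j,e)
span(j,f)
span(j,g)
span(j,h)
span(j,j)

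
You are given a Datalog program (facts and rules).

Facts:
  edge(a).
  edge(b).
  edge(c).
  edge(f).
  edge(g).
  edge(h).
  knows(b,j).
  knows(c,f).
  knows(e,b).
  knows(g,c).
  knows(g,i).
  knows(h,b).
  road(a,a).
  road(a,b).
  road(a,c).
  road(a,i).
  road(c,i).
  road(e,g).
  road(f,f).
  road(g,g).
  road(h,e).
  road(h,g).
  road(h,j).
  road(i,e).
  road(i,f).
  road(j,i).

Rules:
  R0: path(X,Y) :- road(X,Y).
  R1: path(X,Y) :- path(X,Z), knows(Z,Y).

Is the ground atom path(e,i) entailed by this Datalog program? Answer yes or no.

yes

round 1: derive path(a,a) via R0 from road(a,a)
round 1: derive path(a,b) via R0 from road(a,b)
round 1: derive path(a,c) via R0 from road(a,c)
round 1: derive path(a,i) via R0 from road(a,i)
round 1: derive path(c,i) via R0 from road(c,i)
round 1: derive path(e,g) via R0 from road(e,g)
round 1: derive path(f,f) via R0 from road(f,f)
round 1: derive path(g,g) via R0 from road(g,g)
round 1: derive path(h,e) via R0 from road(h,e)
round 1: derive path(h,g) via R0 from road(h,g)
round 1: derive path(h,j) via R0 from road(h,j)
round 1: derive path(i,e) via R0 from road(i,e)
round 1: derive path(i,f) via R0 from road(i,f)
round 1: derive path(j,i) via R0 from road(j,i)
round 2: derive path(a,f) via R1 from path(a,c), knows(c,f)
round 2: derive path(a,j) via R1 from path(a,b), knows(b,j)
round 2: derive path(e,c) via R1 from path(e,g), knows(g,c)
round 2: derive path(e,i) via R1 from path(e,g), knows(g,i)
round 2: derive path(g,c) via R1 from path(g,g), knows(g,c)
round 2: derive path(g,i) via R1 from path(g,g), knows(g,i)
round 2: derive path(h,b) via R1 from path(h,e), knows(e,b)
round 2: derive path(h,c) via R1 from path(h,g), knows(g,c)
round 2: derive path(h,i) via R1 from path(h,g), knows(g,i)
round 2: derive path(i,b) via R1 from path(i,e), knows(e,b)
round 3: derive path(e,f) via R1 from path(e,c), knows(c,f)
round 3: derive path(g,f) via R1 from path(g,c), knows(c,f)
round 3: derive path(h,f) via R1 from path(h,c), knows(c,f)
round 3: derive path(i,j) via R1 from path(i,b), knows(b,j)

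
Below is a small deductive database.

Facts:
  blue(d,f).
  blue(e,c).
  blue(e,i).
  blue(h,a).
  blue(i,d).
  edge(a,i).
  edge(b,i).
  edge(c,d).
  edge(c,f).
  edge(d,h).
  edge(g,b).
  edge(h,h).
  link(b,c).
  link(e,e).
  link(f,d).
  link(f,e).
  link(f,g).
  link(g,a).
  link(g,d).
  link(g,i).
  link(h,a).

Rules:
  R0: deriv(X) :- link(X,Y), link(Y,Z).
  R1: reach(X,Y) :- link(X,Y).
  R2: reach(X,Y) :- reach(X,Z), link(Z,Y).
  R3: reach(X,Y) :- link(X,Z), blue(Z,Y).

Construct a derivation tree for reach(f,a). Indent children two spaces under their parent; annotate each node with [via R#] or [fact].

round 1: derive reach(b,c) via R1 from link(b,c)
round 1: derive reach(e,e) via R1 from link(e,e)
round 1: derive reach(f,d) via R1 from link(f,d)
round 1: derive reach(f,e) via R1 from link(f,e)
round 1: derive reach(f,g) via R1 from link(f,g)
round 1: derive reach(g,a) via R1 from link(g,a)
round 1: derive reach(g,d) via R1 from link(g,d)
round 1: derive reach(g,i) via R1 from link(g,i)
round 1: derive reach(h,a) via R1 from link(h,a)
round 1: derive reach(e,c) via R3 from link(e,e), blue(e,c)
round 1: derive reach(e,i) via R3 from link(e,e), blue(e,i)
round 1: derive reach(f,c) via R3 from link(f,e), blue(e,c)
round 1: derive reach(f,f) via R3 from link(f,d), blue(d,f)
round 1: derive reach(f,i) via R3 from link(f,e), blue(e,i)
round 1: derive reach(g,f) via R3 from link(g,d), blue(d,f)
round 2: derive reach(f,a) via R2 from reach(f,g), link(g,a)
round 2: derive reach(g,e) via R2 from reach(g,f), link(f,e)
round 2: derive reach(g,g) via R2 from reach(g,f), link(f,g)

reach(f,a)  [via R2]
  reach(f,g)  [via R1]
    link(f,g)  [fact]
  link(g,a)  [fact]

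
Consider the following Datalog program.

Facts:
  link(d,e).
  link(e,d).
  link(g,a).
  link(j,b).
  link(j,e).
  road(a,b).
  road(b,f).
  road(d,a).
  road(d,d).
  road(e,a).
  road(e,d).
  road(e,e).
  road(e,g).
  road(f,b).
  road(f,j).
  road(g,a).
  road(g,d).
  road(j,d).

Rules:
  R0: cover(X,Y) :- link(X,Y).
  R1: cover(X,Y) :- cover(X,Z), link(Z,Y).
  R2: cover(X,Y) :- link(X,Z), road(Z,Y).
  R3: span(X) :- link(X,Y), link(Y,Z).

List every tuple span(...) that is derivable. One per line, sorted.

round 1: derive span(d) via R3 from link(d,e), link(e,d)
round 1: derive span(e) via R3 from link(e,d), link(d,e)
round 1: derive span(j) via R3 from link(j,e), link(e,d)

span(d)
span(e)
span(j)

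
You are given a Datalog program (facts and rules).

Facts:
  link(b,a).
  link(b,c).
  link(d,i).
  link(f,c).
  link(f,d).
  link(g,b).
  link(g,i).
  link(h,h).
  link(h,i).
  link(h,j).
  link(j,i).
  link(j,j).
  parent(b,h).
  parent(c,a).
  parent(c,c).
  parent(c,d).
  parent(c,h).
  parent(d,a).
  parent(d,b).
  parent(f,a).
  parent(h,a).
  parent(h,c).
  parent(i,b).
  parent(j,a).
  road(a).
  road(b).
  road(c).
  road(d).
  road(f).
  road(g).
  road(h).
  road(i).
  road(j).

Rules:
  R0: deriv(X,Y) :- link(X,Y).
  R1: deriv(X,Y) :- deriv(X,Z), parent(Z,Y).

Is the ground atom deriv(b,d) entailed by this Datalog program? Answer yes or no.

round 1: derive deriv(b,a) via R0 from link(b,a)
round 1: derive deriv(b,c) via R0 from link(b,c)
round 1: derive deriv(d,i) via R0 from link(d,i)
round 1: derive deriv(f,c) via R0 from link(f,c)
round 1: derive deriv(f,d) via R0 from link(f,d)
round 1: derive deriv(g,b) via R0 from link(g,b)
round 1: derive deriv(g,i) via R0 from link(g,i)
round 1: derive deriv(h,h) via R0 from link(h,h)
round 1: derive deriv(h,i) via R0 from link(h,i)
round 1: derive deriv(h,j) via R0 from link(h,j)
round 1: derive deriv(j,i) via R0 from link(j,i)
round 1: derive deriv(j,j) via R0 from link(j,j)
round 2: derive deriv(b,d) via R1 from deriv(b,c), parent(c,d)
round 2: derive deriv(b,h) via R1 from deriv(b,c), parent(c,h)
round 2: derive deriv(d,b) via R1 from deriv(d,i), parent(i,b)
round 2: derive deriv(f,a) via R1 from deriv(f,c), parent(c,a)
round 2: derive deriv(f,b) via R1 from deriv(f,d), parent(d,b)
round 2: derive deriv(f,h) via R1 from deriv(f,c), parent(c,h)
round 2: derive deriv(g,h) via R1 from deriv(g,b), parent(b,h)
round 2: derive deriv(h,a) via R1 from deriv(h,h), parent(h,a)
round 2: derive deriv(h,b) via R1 from deriv(h,i), parent(i,b)
round 2: derive deriv(h,c) via R1 from deriv(h,h), parent(h,c)
round 2: derive deriv(j,a) via R1 from deriv(j,j), parent(j,a)
round 2: derive deriv(j,b) via R1 from deriv(j,i), parent(i,b)
round 3: derive deriv(b,b) via R1 from deriv(b,d), parent(d,b)
round 3: derive deriv(d,h) via R1 from deriv(d,b), parent(b,h)
round 3: derive deriv(g,a) via R1 from deriv(g,h), parent(h,a)
round 3: derive deriv(g,c) via R1 from deriv(g,h), parent(h,c)
round 3: derive deriv(h,d) via R1 from deriv(h,c), parent(c,d)
round 3: derive deriv(j,h) via R1 from deriv(j,b), parent(b,h)
round 4: derive deriv(d,a) via R1 from deriv(d,h), parent(h,a)
round 4: derive deriv(d,c) via R1 from deriv(d,h), parent(h,c)
round 4: derive deriv(g,d) via R1 from deriv(g,c), parent(c,d)
round 4: derive deriv(j,c) via R1 from deriv(j,h), parent(h,c)
round 5: derive deriv(d,d) via R1 from deriv(d,c), parent(c,d)
round 5: derive deriv(j,d) via R1 from deriv(j,c), parent(c,d)

yes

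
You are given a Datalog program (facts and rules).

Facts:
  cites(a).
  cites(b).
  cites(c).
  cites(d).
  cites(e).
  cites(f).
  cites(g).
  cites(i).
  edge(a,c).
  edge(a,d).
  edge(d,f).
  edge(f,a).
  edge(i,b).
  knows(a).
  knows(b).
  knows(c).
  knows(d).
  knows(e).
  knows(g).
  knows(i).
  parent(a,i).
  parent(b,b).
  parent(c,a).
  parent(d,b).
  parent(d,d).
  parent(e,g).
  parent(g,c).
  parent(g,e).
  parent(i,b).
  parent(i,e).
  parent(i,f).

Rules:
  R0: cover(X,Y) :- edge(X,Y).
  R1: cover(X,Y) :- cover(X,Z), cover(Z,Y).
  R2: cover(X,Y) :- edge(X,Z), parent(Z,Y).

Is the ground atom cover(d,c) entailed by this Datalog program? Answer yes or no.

yes

round 1: derive cover(a,c) via R0 from edge(a,c)
round 1: derive cover(a,d) via R0 from edge(a,d)
round 1: derive cover(d,f) via R0 from edge(d,f)
round 1: derive cover(f,a) via R0 from edge(f,a)
round 1: derive cover(i,b) via R0 from edge(i,b)
round 1: derive cover(a,a) via R2 from edge(a,c), parent(c,a)
round 1: derive cover(a,b) via R2 from edge(a,d), parent(d,b)
round 1: derive cover(f,i) via R2 from edge(f,a), parent(a,i)
round 2: derive cover(a,f) via R1 from cover(a,d), cover(d,f)
round 2: derive cover(d,a) via R1 from cover(d,f), cover(f,a)
round 2: derive cover(d,i) via R1 from cover(d,f), cover(f,i)
round 2: derive cover(f,b) via R1 from cover(f,a), cover(a,b)
round 2: derive cover(f,c) via R1 from cover(f,a), cover(a,c)
round 2: derive cover(f,d) via R1 from cover(f,a), cover(a,d)
round 3: derive cover(a,i) via R1 from cover(a,d), cover(d,i)
round 3: derive cover(d,b) via R1 from cover(d,a), cover(a,b)
round 3: derive cover(d,c) via R1 from cover(d,a), cover(a,c)
round 3: derive cover(d,d) via R1 from cover(d,a), cover(a,d)
round 3: derive cover(f,f) via R1 from cover(f,a), cover(a,f)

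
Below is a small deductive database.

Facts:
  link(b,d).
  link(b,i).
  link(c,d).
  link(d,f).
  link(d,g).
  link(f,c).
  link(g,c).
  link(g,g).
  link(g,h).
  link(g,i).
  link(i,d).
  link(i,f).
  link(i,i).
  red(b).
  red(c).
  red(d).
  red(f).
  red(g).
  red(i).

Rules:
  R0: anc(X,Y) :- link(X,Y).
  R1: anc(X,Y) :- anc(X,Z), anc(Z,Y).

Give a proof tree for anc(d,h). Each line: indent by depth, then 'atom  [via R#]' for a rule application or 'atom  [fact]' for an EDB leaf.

round 1: derive anc(b,d) via R0 from link(b,d)
round 1: derive anc(b,i) via R0 from link(b,i)
round 1: derive anc(c,d) via R0 from link(c,d)
round 1: derive anc(d,f) via R0 from link(d,f)
round 1: derive anc(d,g) via R0 from link(d,g)
round 1: derive anc(f,c) via R0 from link(f,c)
round 1: derive anc(g,c) via R0 from link(g,c)
round 1: derive anc(g,g) via R0 from link(g,g)
round 1: derive anc(g,h) via R0 from link(g,h)
round 1: derive anc(g,i) via R0 from link(g,i)
round 1: derive anc(i,d) via R0 from link(i,d)
round 1: derive anc(i,f) via R0 from link(i,f)
round 1: derive anc(i,i) via R0 from link(i,i)
round 2: derive anc(b,f) via R1 from anc(b,d), anc(d,f)
round 2: derive anc(b,g) via R1 from anc(b,d), anc(d,g)
round 2: derive anc(c,f) via R1 from anc(c,d), anc(d,f)
round 2: derive anc(c,g) via R1 from anc(c,d), anc(d,g)
round 2: derive anc(d,c) via R1 from anc(d,f), anc(f,c)
round 2: derive anc(d,h) via R1 from anc(d,g), anc(g,h)
round 2: derive anc(d,i) via R1 from anc(d,g), anc(g,i)
round 2: derive anc(f,d) via R1 from anc(f,c), anc(c,d)
round 2: derive anc(g,d) via R1 from anc(g,c), anc(c,d)
round 2: derive anc(g,f) via R1 from anc(g,i), anc(i,f)
round 2: derive anc(i,c) via R1 from anc(i,f), anc(f,c)
round 2: derive anc(i,g) via R1 from anc(i,d), anc(d,g)
round 3: derive anc(b,c) via R1 from anc(b,d), anc(d,c)
round 3: derive anc(b,h) via R1 from anc(b,d), anc(d,h)
round 3: derive anc(c,c) via R1 from anc(c,d), anc(d,c)
round 3: derive anc(c,h) via R1 from anc(c,d), anc(d,h)
round 3: derive anc(c,i) via R1 from anc(c,d), anc(d,i)
round 3: derive anc(d,d) via R1 from anc(d,c), anc(c,d)
round 3: derive anc(f,f) via R1 from anc(f,c), anc(c,f)
round 3: derive anc(f,g) via R1 from anc(f,c), anc(c,g)
round 3: derive anc(f,h) via R1 from anc(f,d), anc(d,h)
round 3: derive anc(f,i) via R1 from anc(f,d), anc(d,i)
round 3: derive anc(i,h) via R1 from anc(i,d), anc(d,h)

anc(d,h)  [via R1]
  anc(d,g)  [via R0]
    link(d,g)  [fact]
  anc(g,h)  [via R0]
    link(g,h)  [fact]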